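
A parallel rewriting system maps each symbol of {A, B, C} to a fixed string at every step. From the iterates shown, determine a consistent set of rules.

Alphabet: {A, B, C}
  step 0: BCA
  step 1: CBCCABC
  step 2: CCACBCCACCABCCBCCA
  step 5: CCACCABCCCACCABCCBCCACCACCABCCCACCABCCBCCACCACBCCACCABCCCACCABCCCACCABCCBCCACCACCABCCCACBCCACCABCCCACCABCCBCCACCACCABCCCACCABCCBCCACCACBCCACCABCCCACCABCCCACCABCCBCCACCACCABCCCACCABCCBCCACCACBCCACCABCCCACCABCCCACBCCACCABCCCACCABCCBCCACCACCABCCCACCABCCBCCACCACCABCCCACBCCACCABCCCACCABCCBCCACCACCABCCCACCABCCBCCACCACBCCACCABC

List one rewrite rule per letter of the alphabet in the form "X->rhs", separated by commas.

  step 1 ⇒ step 2: CBCCABC ⇒ CCA·CB·CCA·CCA·BC·CB·CCA
    A ↦ BC
    B ↦ CB
    C ↦ CCA

A->BC, B->CB, C->CCA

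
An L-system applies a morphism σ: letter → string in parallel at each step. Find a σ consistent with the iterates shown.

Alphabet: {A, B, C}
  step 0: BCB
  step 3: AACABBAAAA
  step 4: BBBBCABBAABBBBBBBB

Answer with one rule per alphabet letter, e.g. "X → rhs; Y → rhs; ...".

A->BB, B->A, C->CA

  step 3 ⇒ step 4: AACABBAAAA ⇒ BB·BB·CA·BB·A·A·BB·BB·BB·BB
    A ↦ BB
    B ↦ A
    C ↦ CA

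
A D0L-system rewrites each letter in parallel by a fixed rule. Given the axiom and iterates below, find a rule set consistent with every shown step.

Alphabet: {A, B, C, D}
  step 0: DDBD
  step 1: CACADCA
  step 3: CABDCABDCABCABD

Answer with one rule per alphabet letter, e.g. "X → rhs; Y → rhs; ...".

  step 0 ⇒ step 1: DDBD ⇒ CA·CA·D·CA
    B ↦ D
    D ↦ CA
    A ↦ B  (constrained at step 1)
    C ↦ CA  (constrained at step 1)

A->B, B->D, C->CA, D->CA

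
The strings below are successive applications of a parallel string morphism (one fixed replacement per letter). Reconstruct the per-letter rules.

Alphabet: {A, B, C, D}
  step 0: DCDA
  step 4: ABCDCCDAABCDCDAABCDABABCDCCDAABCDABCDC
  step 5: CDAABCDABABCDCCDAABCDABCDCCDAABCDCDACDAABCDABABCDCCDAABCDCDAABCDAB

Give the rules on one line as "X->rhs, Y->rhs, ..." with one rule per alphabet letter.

A->C, B->DA, C->AB, D->CD

  step 4 ⇒ step 5: ABCDCCDAABCDCDAABCDABABCDCCDAABCDABCDC ⇒ C·DA·AB·CD·AB·AB·CD·C·C·DA·AB·CD·AB·CD·C·C·DA·AB·CD·C·DA·C·DA·AB·CD·AB·AB·CD·C·C·DA·AB·CD·C·DA·AB·CD·AB
    A ↦ C
    B ↦ DA
    C ↦ AB
    D ↦ CD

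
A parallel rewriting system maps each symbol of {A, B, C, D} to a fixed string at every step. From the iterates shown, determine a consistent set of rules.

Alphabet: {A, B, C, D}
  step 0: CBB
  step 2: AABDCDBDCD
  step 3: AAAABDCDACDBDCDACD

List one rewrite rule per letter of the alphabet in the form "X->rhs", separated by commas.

A->AA, B->BD, C->A, D->CD

  step 2 ⇒ step 3: AABDCDBDCD ⇒ AA·AA·BD·CD·A·CD·BD·CD·A·CD
    A ↦ AA
    B ↦ BD
    C ↦ A
    D ↦ CD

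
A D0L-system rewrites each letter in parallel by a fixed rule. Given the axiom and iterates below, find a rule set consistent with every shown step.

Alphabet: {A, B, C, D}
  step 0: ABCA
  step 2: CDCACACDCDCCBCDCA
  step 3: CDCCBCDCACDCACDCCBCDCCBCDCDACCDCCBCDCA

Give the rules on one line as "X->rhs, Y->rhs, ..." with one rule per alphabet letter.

A->CA, B->AC, C->CD, D->CCB

  step 2 ⇒ step 3: CDCACACDCDCCBCDCA ⇒ CD·CCB·CD·CA·CD·CA·CD·CCB·CD·CCB·CD·CD·AC·CD·CCB·CD·CA
    A ↦ CA
    B ↦ AC
    C ↦ CD
    D ↦ CCB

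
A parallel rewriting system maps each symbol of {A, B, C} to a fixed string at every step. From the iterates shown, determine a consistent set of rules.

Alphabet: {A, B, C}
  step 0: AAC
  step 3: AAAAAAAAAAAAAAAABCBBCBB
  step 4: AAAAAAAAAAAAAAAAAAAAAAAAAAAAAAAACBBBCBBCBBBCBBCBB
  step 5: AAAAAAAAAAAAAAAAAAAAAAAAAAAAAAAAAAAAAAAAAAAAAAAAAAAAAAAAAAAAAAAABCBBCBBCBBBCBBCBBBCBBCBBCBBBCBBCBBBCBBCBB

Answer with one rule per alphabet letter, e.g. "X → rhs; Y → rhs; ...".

  step 4 ⇒ step 5: AAAAAAAAAAAAAAAAAAAAAAAAAAAAAAAACBBBCBBCBBBCBBCBB ⇒ AA·AA·AA·AA·AA·AA·AA·AA·AA·AA·AA·AA·AA·AA·AA·AA·AA·AA·AA·AA·AA·AA·AA·AA·AA·AA·AA·AA·AA·AA·AA·AA·B·CBB·CBB·CBB·B·CBB·CBB·B·CBB·CBB·CBB·B·CBB·CBB·B·CBB·CBB
    A ↦ AA
    B ↦ CBB
    C ↦ B

A->AA, B->CBB, C->B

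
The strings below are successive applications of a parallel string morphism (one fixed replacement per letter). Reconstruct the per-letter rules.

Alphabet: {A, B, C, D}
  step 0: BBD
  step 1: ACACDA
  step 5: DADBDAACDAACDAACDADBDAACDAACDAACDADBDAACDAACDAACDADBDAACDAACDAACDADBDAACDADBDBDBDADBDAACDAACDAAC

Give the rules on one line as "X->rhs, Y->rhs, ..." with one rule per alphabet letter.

A->DB, B->AC, C->DB, D->DA

  step 0 ⇒ step 1: BBD ⇒ AC·AC·DA
    B ↦ AC
    D ↦ DA
    A ↦ DB  (constrained at step 1)
    C ↦ DB  (constrained at step 1)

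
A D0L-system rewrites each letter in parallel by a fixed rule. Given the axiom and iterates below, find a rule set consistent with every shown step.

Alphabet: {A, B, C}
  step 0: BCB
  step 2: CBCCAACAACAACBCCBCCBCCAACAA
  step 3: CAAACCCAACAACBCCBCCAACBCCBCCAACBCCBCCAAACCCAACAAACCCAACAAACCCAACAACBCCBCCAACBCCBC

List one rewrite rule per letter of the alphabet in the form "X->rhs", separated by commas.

A->CBC, B->ACC, C->CAA

  step 2 ⇒ step 3: CBCCAACAACAACBCCBCCBCCAACAA ⇒ CAA·ACC·CAA·CAA·CBC·CBC·CAA·CBC·CBC·CAA·CBC·CBC·CAA·ACC·CAA·CAA·ACC·CAA·CAA·ACC·CAA·CAA·CBC·CBC·CAA·CBC·CBC
    A ↦ CBC
    B ↦ ACC
    C ↦ CAA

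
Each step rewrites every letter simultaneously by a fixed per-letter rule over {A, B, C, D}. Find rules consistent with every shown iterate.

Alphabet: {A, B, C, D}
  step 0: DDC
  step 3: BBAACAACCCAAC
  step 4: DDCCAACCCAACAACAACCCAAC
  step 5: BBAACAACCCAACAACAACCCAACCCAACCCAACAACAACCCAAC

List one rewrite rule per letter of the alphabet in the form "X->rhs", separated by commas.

A->C, B->D, C->AAC, D->B

  step 4 ⇒ step 5: DDCCAACCCAACAACAACCCAAC ⇒ B·B·AAC·AAC·C·C·AAC·AAC·AAC·C·C·AAC·C·C·AAC·C·C·AAC·AAC·AAC·C·C·AAC
    A ↦ C
    C ↦ AAC
    D ↦ B
  step 3 ⇒ step 4: BBAACAACCCAAC ⇒ D·D·C·C·AAC·C·C·AAC·AAC·AAC·C·C·AAC
    B ↦ D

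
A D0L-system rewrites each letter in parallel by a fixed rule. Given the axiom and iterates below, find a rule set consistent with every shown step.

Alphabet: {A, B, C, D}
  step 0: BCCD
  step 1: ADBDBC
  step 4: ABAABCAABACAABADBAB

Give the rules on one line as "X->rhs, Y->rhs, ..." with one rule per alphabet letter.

  step 0 ⇒ step 1: BCCD ⇒ A·DB·DB·C
    B ↦ A
    C ↦ DB
    D ↦ C
    A ↦ AB  (constrained at step 1)

A->AB, B->A, C->DB, D->C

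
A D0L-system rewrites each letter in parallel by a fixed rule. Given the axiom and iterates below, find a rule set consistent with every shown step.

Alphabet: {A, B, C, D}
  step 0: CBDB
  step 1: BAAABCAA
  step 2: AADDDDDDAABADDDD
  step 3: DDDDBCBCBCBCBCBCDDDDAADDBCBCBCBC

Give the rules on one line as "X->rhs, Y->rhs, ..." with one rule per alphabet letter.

  step 2 ⇒ step 3: AADDDDDDAABADDDD ⇒ DD·DD·BC·BC·BC·BC·BC·BC·DD·DD·AA·DD·BC·BC·BC·BC
    A ↦ DD
    B ↦ AA
    D ↦ BC
  step 0 ⇒ step 1: CBDB ⇒ BA·AA·BC·AA
    C ↦ BA

A->DD, B->AA, C->BA, D->BC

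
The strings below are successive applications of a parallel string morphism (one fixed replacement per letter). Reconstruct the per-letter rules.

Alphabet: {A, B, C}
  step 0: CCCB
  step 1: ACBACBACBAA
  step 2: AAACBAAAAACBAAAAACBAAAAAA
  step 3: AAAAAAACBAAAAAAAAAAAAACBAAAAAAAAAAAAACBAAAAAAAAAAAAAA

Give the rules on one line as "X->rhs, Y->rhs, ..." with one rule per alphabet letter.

A->AA, B->AA, C->ACB

  step 2 ⇒ step 3: AAACBAAAAACBAAAAACBAAAAAA ⇒ AA·AA·AA·ACB·AA·AA·AA·AA·AA·AA·ACB·AA·AA·AA·AA·AA·AA·ACB·AA·AA·AA·AA·AA·AA·AA
    A ↦ AA
    B ↦ AA
    C ↦ ACB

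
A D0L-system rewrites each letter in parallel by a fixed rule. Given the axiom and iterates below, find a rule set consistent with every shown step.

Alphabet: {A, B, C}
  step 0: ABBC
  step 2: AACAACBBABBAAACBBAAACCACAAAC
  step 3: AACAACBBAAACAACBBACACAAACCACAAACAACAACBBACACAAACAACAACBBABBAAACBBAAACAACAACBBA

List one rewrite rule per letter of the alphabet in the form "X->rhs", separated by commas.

A->AAC, B->CA, C->BBA

  step 2 ⇒ step 3: AACAACBBABBAAACBBAAACCACAAAC ⇒ AAC·AAC·BBA·AAC·AAC·BBA·CA·CA·AAC·CA·CA·AAC·AAC·AAC·BBA·CA·CA·AAC·AAC·AAC·BBA·BBA·AAC·BBA·AAC·AAC·AAC·BBA
    A ↦ AAC
    B ↦ CA
    C ↦ BBA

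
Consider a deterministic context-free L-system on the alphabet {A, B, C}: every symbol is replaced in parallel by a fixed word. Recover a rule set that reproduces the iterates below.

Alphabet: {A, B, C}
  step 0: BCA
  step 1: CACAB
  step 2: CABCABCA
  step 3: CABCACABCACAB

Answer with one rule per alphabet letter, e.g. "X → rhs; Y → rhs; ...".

A->B, B->CA, C->CA

  step 2 ⇒ step 3: CABCABCA ⇒ CA·B·CA·CA·B·CA·CA·B
    A ↦ B
    B ↦ CA
    C ↦ CA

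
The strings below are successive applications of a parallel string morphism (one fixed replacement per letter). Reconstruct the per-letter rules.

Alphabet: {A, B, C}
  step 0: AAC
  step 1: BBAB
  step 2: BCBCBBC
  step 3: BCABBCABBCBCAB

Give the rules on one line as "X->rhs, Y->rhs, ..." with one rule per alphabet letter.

  step 2 ⇒ step 3: BCBCBBC ⇒ BC·AB·BC·AB·BC·BC·AB
    B ↦ BC
    C ↦ AB
  step 0 ⇒ step 1: AAC ⇒ B·B·AB
    A ↦ B

A->B, B->BC, C->AB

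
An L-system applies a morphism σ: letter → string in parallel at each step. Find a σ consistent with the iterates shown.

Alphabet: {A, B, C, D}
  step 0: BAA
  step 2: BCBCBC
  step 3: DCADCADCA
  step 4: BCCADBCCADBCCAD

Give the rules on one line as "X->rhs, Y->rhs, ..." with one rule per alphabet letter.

  step 3 ⇒ step 4: DCADCADCA ⇒ BC·CA·D·BC·CA·D·BC·CA·D
    A ↦ D
    C ↦ CA
    D ↦ BC
  step 2 ⇒ step 3: BCBCBC ⇒ D·CA·D·CA·D·CA
    B ↦ D

A->D, B->D, C->CA, D->BC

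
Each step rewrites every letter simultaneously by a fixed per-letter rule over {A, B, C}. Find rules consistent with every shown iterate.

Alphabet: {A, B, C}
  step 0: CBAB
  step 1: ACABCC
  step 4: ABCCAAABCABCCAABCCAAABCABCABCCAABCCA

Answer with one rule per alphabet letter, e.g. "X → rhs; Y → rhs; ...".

  step 0 ⇒ step 1: CBAB ⇒ A·C·ABC·C
    A ↦ ABC
    B ↦ C
    C ↦ A

A->ABC, B->C, C->A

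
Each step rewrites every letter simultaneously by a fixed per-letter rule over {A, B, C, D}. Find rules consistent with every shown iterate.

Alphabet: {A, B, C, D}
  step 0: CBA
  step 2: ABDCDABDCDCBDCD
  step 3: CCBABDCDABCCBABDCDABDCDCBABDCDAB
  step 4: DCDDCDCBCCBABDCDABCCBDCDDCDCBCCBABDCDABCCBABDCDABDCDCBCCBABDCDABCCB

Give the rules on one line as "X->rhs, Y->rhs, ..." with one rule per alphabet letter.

  step 3 ⇒ step 4: CCBABDCDABCCBABDCDABDCDCBABDCDAB ⇒ DCD·DCD·CB·C·CB·AB·DCD·AB·C·CB·DCD·DCD·CB·C·CB·AB·DCD·AB·C·CB·AB·DCD·AB·DCD·CB·C·CB·AB·DCD·AB·C·CB
    A ↦ C
    B ↦ CB
    C ↦ DCD
    D ↦ AB

A->C, B->CB, C->DCD, D->AB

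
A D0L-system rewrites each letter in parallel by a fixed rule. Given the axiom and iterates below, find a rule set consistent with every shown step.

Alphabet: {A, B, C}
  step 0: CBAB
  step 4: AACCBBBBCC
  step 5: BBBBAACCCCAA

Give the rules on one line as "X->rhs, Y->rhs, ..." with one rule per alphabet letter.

A->BB, B->C, C->A

  step 4 ⇒ step 5: AACCBBBBCC ⇒ BB·BB·A·A·C·C·C·C·A·A
    A ↦ BB
    B ↦ C
    C ↦ A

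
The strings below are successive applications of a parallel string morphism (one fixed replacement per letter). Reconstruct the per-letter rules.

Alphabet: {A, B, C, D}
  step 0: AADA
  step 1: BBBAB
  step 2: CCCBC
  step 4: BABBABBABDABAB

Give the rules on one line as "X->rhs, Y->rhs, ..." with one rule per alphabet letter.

A->B, B->C, C->DA, D->BA

  step 1 ⇒ step 2: BBBAB ⇒ C·C·C·B·C
    A ↦ B
    B ↦ C
    C ↦ DA  (constrained at step 2)
  step 0 ⇒ step 1: AADA ⇒ B·B·BA·B
    D ↦ BA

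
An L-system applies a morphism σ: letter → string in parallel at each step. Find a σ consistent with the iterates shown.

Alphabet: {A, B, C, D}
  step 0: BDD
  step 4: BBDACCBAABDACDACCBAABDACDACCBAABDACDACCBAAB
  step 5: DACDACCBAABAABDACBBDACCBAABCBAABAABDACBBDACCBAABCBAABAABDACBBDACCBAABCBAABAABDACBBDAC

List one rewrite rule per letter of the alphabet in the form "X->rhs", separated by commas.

A->B, B->DAC, C->AAB, D->C

  step 4 ⇒ step 5: BBDACCBAABDACDACCBAABDACDACCBAABDACDACCBAAB ⇒ DAC·DAC·C·B·AAB·AAB·DAC·B·B·DAC·C·B·AAB·C·B·AAB·AAB·DAC·B·B·DAC·C·B·AAB·C·B·AAB·AAB·DAC·B·B·DAC·C·B·AAB·C·B·AAB·AAB·DAC·B·B·DAC
    A ↦ B
    B ↦ DAC
    C ↦ AAB
    D ↦ C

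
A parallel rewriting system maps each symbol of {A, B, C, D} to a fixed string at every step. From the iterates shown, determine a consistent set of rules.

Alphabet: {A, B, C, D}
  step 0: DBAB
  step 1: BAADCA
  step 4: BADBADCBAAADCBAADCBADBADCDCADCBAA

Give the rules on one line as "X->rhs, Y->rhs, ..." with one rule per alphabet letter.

A->DC, B->A, C->DB, D->BA

  step 0 ⇒ step 1: DBAB ⇒ BA·A·DC·A
    A ↦ DC
    B ↦ A
    D ↦ BA
    C ↦ DB  (constrained at step 1)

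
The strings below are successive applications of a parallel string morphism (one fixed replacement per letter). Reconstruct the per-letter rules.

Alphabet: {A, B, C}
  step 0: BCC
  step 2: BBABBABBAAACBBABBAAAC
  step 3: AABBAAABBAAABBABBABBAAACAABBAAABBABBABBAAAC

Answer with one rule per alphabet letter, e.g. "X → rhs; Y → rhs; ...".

A->BBA, B->A, C->AAC

  step 2 ⇒ step 3: BBABBABBAAACBBABBAAAC ⇒ A·A·BBA·A·A·BBA·A·A·BBA·BBA·BBA·AAC·A·A·BBA·A·A·BBA·BBA·BBA·AAC
    A ↦ BBA
    B ↦ A
    C ↦ AAC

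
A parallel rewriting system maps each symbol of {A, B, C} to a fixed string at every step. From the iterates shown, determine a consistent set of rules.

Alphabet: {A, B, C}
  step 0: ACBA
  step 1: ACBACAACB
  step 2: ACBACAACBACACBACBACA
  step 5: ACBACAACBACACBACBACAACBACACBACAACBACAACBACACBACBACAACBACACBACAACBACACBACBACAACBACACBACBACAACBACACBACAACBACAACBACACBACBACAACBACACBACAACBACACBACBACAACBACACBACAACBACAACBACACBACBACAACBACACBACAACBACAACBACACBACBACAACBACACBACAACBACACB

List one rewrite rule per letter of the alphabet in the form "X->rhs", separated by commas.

  step 1 ⇒ step 2: ACBACAACB ⇒ ACB·AC·A·ACB·AC·ACB·ACB·AC·A
    A ↦ ACB
    B ↦ A
    C ↦ AC

A->ACB, B->A, C->AC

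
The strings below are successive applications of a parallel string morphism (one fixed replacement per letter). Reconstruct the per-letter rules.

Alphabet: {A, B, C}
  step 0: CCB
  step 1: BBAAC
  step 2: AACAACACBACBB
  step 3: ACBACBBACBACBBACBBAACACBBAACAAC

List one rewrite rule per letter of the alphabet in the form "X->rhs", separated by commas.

A->ACB, B->AAC, C->B

  step 2 ⇒ step 3: AACAACACBACBB ⇒ ACB·ACB·B·ACB·ACB·B·ACB·B·AAC·ACB·B·AAC·AAC
    A ↦ ACB
    B ↦ AAC
    C ↦ B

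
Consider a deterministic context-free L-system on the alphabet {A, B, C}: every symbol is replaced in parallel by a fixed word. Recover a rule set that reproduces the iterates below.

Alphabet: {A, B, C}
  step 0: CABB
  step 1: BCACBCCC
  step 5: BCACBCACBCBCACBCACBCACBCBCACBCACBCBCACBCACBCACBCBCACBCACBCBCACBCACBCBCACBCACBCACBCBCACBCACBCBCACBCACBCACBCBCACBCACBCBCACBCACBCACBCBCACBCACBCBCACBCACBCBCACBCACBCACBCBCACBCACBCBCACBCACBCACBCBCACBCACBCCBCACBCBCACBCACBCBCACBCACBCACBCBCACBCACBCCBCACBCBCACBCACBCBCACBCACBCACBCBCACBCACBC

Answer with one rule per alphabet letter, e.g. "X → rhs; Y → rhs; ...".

  step 0 ⇒ step 1: CABB ⇒ BCA·CBC·C·C
    A ↦ CBC
    B ↦ C
    C ↦ BCA

A->CBC, B->C, C->BCA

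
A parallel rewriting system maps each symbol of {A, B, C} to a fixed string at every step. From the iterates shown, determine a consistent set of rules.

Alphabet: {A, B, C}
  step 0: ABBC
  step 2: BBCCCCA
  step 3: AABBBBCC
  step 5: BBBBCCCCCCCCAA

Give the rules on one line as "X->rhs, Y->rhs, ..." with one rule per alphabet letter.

A->CC, B->A, C->B

  step 2 ⇒ step 3: BBCCCCA ⇒ A·A·B·B·B·B·CC
    A ↦ CC
    B ↦ A
    C ↦ B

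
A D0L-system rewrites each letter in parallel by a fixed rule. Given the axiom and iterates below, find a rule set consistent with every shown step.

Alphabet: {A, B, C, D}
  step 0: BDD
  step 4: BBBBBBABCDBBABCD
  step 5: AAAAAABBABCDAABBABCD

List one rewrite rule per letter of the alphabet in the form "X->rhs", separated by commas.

A->BB, B->A, C->B, D->CD

  step 4 ⇒ step 5: BBBBBBABCDBBABCD ⇒ A·A·A·A·A·A·BB·A·B·CD·A·A·BB·A·B·CD
    A ↦ BB
    B ↦ A
    C ↦ B
    D ↦ CD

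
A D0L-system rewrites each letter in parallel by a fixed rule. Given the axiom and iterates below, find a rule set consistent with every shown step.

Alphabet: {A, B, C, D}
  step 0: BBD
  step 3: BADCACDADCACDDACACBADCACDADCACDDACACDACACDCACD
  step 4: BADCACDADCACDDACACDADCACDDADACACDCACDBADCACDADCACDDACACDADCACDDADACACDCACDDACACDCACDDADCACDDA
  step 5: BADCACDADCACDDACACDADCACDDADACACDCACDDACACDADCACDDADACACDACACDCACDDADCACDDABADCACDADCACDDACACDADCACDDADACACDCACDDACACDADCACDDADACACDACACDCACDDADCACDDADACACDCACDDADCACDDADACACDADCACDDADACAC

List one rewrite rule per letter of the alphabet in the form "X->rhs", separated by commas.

A->CAC, B->BAD, C->D, D->DA

  step 4 ⇒ step 5: BADCACDADCACDDACACDADCACDDADACACDCACDBADCACDADCACDDACACDADCACDDADACACDCACDDACACDCACDDADCACDDA ⇒ BAD·CAC·DA·D·CAC·D·DA·CAC·DA·D·CAC·D·DA·DA·CAC·D·CAC·D·DA·CAC·DA·D·CAC·D·DA·DA·CAC·DA·CAC·D·CAC·D·DA·D·CAC·D·DA·BAD·CAC·DA·D·CAC·D·DA·CAC·DA·D·CAC·D·DA·DA·CAC·D·CAC·D·DA·CAC·DA·D·CAC·D·DA·DA·CAC·DA·CAC·D·CAC·D·DA·D·CAC·D·DA·DA·CAC·D·CAC·D·DA·D·CAC·D·DA·DA·CAC·DA·D·CAC·D·DA·DA·CAC
    A ↦ CAC
    B ↦ BAD
    C ↦ D
    D ↦ DA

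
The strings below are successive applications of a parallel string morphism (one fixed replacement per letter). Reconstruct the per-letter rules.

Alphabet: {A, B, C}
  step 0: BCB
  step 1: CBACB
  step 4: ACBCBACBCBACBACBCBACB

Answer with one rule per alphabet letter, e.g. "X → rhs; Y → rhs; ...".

A->CB, B->CB, C->A

  step 0 ⇒ step 1: BCB ⇒ CB·A·CB
    B ↦ CB
    C ↦ A
    A ↦ CB  (constrained at step 1)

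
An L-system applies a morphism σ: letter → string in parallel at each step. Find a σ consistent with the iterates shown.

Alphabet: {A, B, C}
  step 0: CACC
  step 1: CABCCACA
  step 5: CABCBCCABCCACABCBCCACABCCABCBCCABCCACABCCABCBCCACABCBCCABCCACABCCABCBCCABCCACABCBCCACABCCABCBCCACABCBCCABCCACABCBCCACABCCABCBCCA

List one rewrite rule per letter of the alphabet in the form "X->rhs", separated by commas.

  step 0 ⇒ step 1: CACC ⇒ CA·BC·CA·CA
    A ↦ BC
    C ↦ CA
    B ↦ BC  (constrained at step 1)

A->BC, B->BC, C->CA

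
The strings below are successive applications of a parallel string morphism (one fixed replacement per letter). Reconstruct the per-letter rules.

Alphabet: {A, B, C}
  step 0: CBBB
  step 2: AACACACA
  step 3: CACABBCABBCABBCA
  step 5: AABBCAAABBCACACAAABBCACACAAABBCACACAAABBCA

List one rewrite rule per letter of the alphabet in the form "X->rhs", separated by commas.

A->CA, B->A, C->BB

  step 2 ⇒ step 3: AACACACA ⇒ CA·CA·BB·CA·BB·CA·BB·CA
    A ↦ CA
    C ↦ BB
    B ↦ A  (constrained at step 0)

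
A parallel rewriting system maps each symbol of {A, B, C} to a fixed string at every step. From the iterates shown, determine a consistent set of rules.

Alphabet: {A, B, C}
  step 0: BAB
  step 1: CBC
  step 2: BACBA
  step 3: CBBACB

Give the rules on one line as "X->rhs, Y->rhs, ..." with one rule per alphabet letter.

  step 2 ⇒ step 3: BACBA ⇒ C·B·BA·C·B
    A ↦ B
    B ↦ C
    C ↦ BA

A->B, B->C, C->BA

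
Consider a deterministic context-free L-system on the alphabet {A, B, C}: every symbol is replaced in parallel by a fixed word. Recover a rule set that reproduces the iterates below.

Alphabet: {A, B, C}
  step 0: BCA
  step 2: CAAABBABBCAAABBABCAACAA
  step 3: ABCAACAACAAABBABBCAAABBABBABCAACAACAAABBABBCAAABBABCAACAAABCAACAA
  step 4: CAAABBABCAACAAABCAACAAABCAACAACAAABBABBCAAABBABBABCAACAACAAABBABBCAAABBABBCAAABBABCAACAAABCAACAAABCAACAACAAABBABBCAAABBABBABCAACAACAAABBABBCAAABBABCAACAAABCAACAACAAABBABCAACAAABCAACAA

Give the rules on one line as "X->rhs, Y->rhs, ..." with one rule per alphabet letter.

A->CAA, B->ABB, C->AB

  step 3 ⇒ step 4: ABCAACAACAAABBABBCAAABBABBABCAACAACAAABBABBCAAABBABCAACAAABCAACAA ⇒ CAA·ABB·AB·CAA·CAA·AB·CAA·CAA·AB·CAA·CAA·CAA·ABB·ABB·CAA·ABB·ABB·AB·CAA·CAA·CAA·ABB·ABB·CAA·ABB·ABB·CAA·ABB·AB·CAA·CAA·AB·CAA·CAA·AB·CAA·CAA·CAA·ABB·ABB·CAA·ABB·ABB·AB·CAA·CAA·CAA·ABB·ABB·CAA·ABB·AB·CAA·CAA·AB·CAA·CAA·CAA·ABB·AB·CAA·CAA·AB·CAA·CAA
    A ↦ CAA
    B ↦ ABB
    C ↦ AB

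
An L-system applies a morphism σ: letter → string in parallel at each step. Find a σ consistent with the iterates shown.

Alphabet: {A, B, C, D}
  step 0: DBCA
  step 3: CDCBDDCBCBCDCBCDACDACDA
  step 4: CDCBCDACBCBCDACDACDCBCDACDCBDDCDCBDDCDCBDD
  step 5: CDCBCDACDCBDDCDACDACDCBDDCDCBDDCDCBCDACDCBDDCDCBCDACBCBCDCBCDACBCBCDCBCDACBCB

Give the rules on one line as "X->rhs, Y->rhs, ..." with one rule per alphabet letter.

  step 4 ⇒ step 5: CDCBCDACBCBCDACDACDCBCDACDCBDDCDCBDDCDCBDD ⇒ CD·CB·CD·A·CD·CB·DD·CD·A·CD·A·CD·CB·DD·CD·CB·DD·CD·CB·CD·A·CD·CB·DD·CD·CB·CD·A·CB·CB·CD·CB·CD·A·CB·CB·CD·CB·CD·A·CB·CB
    A ↦ DD
    B ↦ A
    C ↦ CD
    D ↦ CB

A->DD, B->A, C->CD, D->CB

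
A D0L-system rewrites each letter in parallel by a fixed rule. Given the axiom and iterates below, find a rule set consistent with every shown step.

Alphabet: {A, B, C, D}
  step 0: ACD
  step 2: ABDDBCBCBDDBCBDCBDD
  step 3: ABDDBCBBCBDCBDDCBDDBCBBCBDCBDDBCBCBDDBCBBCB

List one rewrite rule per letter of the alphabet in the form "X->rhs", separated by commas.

A->ABD, B->D, C->CBD, D->BCB

  step 2 ⇒ step 3: ABDDBCBCBDDBCBDCBDD ⇒ ABD·D·BCB·BCB·D·CBD·D·CBD·D·BCB·BCB·D·CBD·D·BCB·CBD·D·BCB·BCB
    A ↦ ABD
    B ↦ D
    C ↦ CBD
    D ↦ BCB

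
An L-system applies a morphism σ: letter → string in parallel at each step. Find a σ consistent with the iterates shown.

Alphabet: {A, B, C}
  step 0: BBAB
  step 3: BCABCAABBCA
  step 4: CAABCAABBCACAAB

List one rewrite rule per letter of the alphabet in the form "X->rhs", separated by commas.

A->B, B->CA, C->A

  step 3 ⇒ step 4: BCABCAABBCA ⇒ CA·A·B·CA·A·B·B·CA·CA·A·B
    A ↦ B
    B ↦ CA
    C ↦ A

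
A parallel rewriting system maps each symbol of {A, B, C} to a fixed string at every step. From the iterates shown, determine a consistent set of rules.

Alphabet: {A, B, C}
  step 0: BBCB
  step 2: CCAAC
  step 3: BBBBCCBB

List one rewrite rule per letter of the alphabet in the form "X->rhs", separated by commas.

A->C, B->A, C->BB

  step 2 ⇒ step 3: CCAAC ⇒ BB·BB·C·C·BB
    A ↦ C
    C ↦ BB
    B ↦ A  (constrained at step 0)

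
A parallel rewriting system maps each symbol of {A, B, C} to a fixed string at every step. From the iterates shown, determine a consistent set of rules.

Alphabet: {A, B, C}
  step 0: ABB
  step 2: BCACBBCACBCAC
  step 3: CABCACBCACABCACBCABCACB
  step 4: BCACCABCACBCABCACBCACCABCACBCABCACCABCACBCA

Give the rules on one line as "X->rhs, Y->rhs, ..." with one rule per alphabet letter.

  step 3 ⇒ step 4: CABCACBCACABCACBCABCACB ⇒ B·CAC·CA·B·CAC·B·CA·B·CAC·B·CAC·CA·B·CAC·B·CA·B·CAC·CA·B·CAC·B·CA
    A ↦ CAC
    B ↦ CA
    C ↦ B

A->CAC, B->CA, C->B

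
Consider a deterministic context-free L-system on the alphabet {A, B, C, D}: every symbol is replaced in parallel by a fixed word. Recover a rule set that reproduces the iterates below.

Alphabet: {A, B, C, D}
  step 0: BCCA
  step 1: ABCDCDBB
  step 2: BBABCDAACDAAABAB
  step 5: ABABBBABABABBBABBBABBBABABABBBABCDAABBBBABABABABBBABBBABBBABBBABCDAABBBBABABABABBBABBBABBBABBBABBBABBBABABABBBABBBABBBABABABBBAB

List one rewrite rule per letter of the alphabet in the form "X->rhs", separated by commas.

  step 1 ⇒ step 2: ABCDCDBB ⇒ BB·AB·CD·AA·CD·AA·AB·AB
    A ↦ BB
    B ↦ AB
    C ↦ CD
    D ↦ AA

A->BB, B->AB, C->CD, D->AA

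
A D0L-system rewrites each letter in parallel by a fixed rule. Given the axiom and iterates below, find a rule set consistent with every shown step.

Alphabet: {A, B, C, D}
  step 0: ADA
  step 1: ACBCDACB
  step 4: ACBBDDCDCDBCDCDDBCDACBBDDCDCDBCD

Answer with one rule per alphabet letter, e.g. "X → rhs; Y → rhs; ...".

A->ACB, B->D, C->B, D->CD

  step 0 ⇒ step 1: ADA ⇒ ACB·CD·ACB
    A ↦ ACB
    D ↦ CD
    B ↦ D  (constrained at step 1)
    C ↦ B  (constrained at step 1)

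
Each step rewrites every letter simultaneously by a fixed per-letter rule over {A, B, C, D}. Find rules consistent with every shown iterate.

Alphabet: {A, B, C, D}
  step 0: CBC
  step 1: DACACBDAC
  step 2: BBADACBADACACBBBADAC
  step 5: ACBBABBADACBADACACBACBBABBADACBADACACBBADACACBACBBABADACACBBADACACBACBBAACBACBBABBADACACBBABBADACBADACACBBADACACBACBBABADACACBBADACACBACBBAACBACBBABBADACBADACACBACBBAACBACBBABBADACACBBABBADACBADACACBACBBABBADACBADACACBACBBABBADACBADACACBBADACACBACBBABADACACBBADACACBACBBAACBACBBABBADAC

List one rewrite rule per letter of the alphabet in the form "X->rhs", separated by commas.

  step 1 ⇒ step 2: DACACBDAC ⇒ B·BA·DAC·BA·DAC·ACB·B·BA·DAC
    A ↦ BA
    B ↦ ACB
    C ↦ DAC
    D ↦ B

A->BA, B->ACB, C->DAC, D->B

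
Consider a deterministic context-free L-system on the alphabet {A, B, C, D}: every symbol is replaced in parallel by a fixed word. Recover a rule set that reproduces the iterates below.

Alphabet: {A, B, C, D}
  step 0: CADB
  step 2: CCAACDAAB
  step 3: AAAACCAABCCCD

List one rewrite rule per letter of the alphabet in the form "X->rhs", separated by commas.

  step 2 ⇒ step 3: CCAACDAAB ⇒ AA·AA·C·C·AA·B·C·C·CD
    A ↦ C
    B ↦ CD
    C ↦ AA
    D ↦ B

A->C, B->CD, C->AA, D->B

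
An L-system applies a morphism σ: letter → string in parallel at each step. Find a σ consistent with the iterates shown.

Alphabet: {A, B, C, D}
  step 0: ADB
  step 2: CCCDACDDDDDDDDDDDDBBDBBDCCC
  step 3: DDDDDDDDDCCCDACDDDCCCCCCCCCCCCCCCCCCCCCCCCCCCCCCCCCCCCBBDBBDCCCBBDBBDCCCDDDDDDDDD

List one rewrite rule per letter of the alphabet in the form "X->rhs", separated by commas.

A->DAC, B->BBD, C->DDD, D->CCC

  step 2 ⇒ step 3: CCCDACDDDDDDDDDDDDBBDBBDCCC ⇒ DDD·DDD·DDD·CCC·DAC·DDD·CCC·CCC·CCC·CCC·CCC·CCC·CCC·CCC·CCC·CCC·CCC·CCC·BBD·BBD·CCC·BBD·BBD·CCC·DDD·DDD·DDD
    A ↦ DAC
    B ↦ BBD
    C ↦ DDD
    D ↦ CCC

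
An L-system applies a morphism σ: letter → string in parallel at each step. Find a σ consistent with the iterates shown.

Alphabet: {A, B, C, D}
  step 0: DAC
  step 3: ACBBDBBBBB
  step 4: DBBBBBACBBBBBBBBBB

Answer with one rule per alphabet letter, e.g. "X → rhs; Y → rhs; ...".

  step 3 ⇒ step 4: ACBBDBBBBB ⇒ D·B·BB·BB·AC·BB·BB·BB·BB·BB
    A ↦ D
    B ↦ BB
    C ↦ B
    D ↦ AC

A->D, B->BB, C->B, D->AC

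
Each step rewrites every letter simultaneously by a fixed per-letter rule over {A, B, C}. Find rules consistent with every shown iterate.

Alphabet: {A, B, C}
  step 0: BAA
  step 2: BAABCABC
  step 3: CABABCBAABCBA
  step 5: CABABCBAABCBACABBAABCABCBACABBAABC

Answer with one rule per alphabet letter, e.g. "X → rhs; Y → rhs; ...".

A->AB, B->C, C->BA

  step 2 ⇒ step 3: BAABCABC ⇒ C·AB·AB·C·BA·AB·C·BA
    A ↦ AB
    B ↦ C
    C ↦ BA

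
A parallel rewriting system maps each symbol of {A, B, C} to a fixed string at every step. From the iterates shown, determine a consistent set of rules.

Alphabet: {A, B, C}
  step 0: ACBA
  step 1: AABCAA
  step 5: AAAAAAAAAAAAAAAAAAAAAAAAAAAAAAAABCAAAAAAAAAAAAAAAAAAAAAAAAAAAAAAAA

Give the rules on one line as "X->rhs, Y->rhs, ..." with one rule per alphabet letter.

  step 0 ⇒ step 1: ACBA ⇒ AA·B·C·AA
    A ↦ AA
    B ↦ C
    C ↦ B

A->AA, B->C, C->B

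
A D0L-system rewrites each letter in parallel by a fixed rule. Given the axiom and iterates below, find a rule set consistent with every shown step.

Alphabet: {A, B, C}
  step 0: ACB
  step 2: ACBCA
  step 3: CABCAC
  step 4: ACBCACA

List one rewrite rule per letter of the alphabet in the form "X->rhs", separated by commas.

A->C, B->BC, C->A

  step 3 ⇒ step 4: CABCAC ⇒ A·C·BC·A·C·A
    A ↦ C
    B ↦ BC
    C ↦ A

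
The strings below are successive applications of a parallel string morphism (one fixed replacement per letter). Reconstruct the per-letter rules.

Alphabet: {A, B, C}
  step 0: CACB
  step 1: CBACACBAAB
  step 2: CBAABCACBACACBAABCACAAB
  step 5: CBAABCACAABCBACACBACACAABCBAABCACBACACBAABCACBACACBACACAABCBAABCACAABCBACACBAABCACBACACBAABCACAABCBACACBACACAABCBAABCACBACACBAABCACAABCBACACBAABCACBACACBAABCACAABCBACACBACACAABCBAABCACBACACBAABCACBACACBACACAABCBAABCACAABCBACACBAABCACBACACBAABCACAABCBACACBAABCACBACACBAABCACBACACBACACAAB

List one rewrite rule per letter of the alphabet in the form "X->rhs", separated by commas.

A->CA, B->AB, C->CBA

  step 1 ⇒ step 2: CBACACBAAB ⇒ CBA·AB·CA·CBA·CA·CBA·AB·CA·CA·AB
    A ↦ CA
    B ↦ AB
    C ↦ CBA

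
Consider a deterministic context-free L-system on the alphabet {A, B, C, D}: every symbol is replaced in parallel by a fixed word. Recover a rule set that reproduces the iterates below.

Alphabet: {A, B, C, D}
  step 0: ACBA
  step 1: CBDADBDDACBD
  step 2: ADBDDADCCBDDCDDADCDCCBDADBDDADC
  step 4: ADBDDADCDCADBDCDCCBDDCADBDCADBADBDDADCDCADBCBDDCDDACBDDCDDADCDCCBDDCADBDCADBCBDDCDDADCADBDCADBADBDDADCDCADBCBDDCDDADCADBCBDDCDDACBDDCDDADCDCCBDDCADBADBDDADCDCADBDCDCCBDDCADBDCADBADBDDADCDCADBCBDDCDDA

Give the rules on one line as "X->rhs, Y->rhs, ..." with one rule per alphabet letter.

A->CBD, B->DDA, C->ADB, D->DC

  step 1 ⇒ step 2: CBDADBDDACBD ⇒ ADB·DDA·DC·CBD·DC·DDA·DC·DC·CBD·ADB·DDA·DC
    A ↦ CBD
    B ↦ DDA
    C ↦ ADB
    D ↦ DC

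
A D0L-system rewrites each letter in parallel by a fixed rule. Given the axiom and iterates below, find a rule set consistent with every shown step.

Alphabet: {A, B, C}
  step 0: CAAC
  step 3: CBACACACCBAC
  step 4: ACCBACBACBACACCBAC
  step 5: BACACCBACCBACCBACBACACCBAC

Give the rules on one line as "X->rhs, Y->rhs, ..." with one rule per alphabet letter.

A->B, B->C, C->AC

  step 4 ⇒ step 5: ACCBACBACBACACCBAC ⇒ B·AC·AC·C·B·AC·C·B·AC·C·B·AC·B·AC·AC·C·B·AC
    A ↦ B
    B ↦ C
    C ↦ AC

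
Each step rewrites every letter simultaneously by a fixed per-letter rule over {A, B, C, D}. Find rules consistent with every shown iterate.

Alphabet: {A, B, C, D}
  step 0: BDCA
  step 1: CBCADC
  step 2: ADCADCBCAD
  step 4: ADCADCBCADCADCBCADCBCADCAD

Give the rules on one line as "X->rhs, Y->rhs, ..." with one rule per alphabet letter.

A->C, B->C, C->AD, D->BC

  step 1 ⇒ step 2: CBCADC ⇒ AD·C·AD·C·BC·AD
    A ↦ C
    B ↦ C
    C ↦ AD
    D ↦ BC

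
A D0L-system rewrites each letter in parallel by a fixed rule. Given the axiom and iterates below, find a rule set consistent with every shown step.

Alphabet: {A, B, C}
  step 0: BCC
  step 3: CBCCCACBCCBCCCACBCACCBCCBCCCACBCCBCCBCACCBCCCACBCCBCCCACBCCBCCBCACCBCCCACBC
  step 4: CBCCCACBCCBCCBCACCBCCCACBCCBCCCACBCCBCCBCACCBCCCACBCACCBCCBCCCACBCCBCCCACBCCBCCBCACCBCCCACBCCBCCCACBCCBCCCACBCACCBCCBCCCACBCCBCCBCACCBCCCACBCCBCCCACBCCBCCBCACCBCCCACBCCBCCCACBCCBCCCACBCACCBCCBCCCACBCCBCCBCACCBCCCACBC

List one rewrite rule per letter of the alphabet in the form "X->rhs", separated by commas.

  step 3 ⇒ step 4: CBCCCACBCCBCCCACBCACCBCCBCCCACBCCBCCBCACCBCCCACBCCBCCCACBCCBCCBCACCBCCCACBC ⇒ CBC·CCA·CBC·CBC·CBC·AC·CBC·CCA·CBC·CBC·CCA·CBC·CBC·CBC·AC·CBC·CCA·CBC·AC·CBC·CBC·CCA·CBC·CBC·CCA·CBC·CBC·CBC·AC·CBC·CCA·CBC·CBC·CCA·CBC·CBC·CCA·CBC·AC·CBC·CBC·CCA·CBC·CBC·CBC·AC·CBC·CCA·CBC·CBC·CCA·CBC·CBC·CBC·AC·CBC·CCA·CBC·CBC·CCA·CBC·CBC·CCA·CBC·AC·CBC·CBC·CCA·CBC·CBC·CBC·AC·CBC·CCA·CBC
    A ↦ AC
    B ↦ CCA
    C ↦ CBC

A->AC, B->CCA, C->CBC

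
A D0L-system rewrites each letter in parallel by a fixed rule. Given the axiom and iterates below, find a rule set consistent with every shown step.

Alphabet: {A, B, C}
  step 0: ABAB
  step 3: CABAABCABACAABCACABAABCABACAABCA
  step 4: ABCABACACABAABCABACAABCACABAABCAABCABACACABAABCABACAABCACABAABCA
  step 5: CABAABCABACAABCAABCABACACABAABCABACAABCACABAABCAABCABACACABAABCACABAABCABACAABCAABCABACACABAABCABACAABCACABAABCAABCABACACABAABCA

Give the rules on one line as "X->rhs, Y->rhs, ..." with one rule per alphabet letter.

A->CA, B->BA, C->AB

  step 4 ⇒ step 5: ABCABACACABAABCABACAABCACABAABCAABCABACACABAABCABACAABCACABAABCA ⇒ CA·BA·AB·CA·BA·CA·AB·CA·AB·CA·BA·CA·CA·BA·AB·CA·BA·CA·AB·CA·CA·BA·AB·CA·AB·CA·BA·CA·CA·BA·AB·CA·CA·BA·AB·CA·BA·CA·AB·CA·AB·CA·BA·CA·CA·BA·AB·CA·BA·CA·AB·CA·CA·BA·AB·CA·AB·CA·BA·CA·CA·BA·AB·CA
    A ↦ CA
    B ↦ BA
    C ↦ AB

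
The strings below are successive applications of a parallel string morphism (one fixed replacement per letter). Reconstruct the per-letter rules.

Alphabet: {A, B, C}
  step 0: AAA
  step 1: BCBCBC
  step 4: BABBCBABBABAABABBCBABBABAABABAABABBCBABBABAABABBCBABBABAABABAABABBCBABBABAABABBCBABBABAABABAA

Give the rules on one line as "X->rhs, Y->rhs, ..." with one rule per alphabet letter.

A->BC, B->BAB, C->AA

  step 0 ⇒ step 1: AAA ⇒ BC·BC·BC
    A ↦ BC
    B ↦ BAB  (constrained at step 1)
    C ↦ AA  (constrained at step 1)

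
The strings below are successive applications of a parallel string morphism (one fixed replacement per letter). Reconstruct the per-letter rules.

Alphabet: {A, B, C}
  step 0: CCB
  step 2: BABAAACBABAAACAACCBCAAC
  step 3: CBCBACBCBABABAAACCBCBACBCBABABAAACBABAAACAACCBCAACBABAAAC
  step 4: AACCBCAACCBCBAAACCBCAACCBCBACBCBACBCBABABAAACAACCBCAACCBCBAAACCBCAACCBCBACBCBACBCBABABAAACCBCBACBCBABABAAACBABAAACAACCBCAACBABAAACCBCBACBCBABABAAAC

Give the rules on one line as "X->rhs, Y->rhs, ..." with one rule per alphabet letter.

A->BA, B->CBC, C->AAC

  step 3 ⇒ step 4: CBCBACBCBABABAAACCBCBACBCBABABAAACBABAAACAACCBCAACBABAAAC ⇒ AAC·CBC·AAC·CBC·BA·AAC·CBC·AAC·CBC·BA·CBC·BA·CBC·BA·BA·BA·AAC·AAC·CBC·AAC·CBC·BA·AAC·CBC·AAC·CBC·BA·CBC·BA·CBC·BA·BA·BA·AAC·CBC·BA·CBC·BA·BA·BA·AAC·BA·BA·AAC·AAC·CBC·AAC·BA·BA·AAC·CBC·BA·CBC·BA·BA·BA·AAC
    A ↦ BA
    B ↦ CBC
    C ↦ AAC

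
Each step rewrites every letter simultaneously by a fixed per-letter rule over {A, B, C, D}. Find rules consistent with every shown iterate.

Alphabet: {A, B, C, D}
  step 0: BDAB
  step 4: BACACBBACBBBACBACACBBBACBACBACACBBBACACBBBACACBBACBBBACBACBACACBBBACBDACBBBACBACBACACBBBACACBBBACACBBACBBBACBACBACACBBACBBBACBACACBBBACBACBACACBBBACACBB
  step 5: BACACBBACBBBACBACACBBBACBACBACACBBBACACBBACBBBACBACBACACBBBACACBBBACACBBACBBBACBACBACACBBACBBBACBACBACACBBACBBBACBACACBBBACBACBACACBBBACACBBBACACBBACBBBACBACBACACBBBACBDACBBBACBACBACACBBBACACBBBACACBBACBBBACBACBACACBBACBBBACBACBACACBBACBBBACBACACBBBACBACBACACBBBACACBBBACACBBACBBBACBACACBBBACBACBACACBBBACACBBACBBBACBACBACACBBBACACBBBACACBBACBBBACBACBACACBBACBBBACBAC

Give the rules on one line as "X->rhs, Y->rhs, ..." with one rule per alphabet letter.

A->ACB, B->BAC, C->B, D->BD

  step 4 ⇒ step 5: BACACBBACBBBACBACACBBBACBACBACACBBBACACBBBACACBBACBBBACBACBACACBBBACBDACBBBACBACBACACBBBACACBBBACACBBACBBBACBACBACACBBACBBBACBACACBBBACBACBACACBBBACACBB ⇒ BAC·ACB·B·ACB·B·BAC·BAC·ACB·B·BAC·BAC·BAC·ACB·B·BAC·ACB·B·ACB·B·BAC·BAC·BAC·ACB·B·BAC·ACB·B·BAC·ACB·B·ACB·B·BAC·BAC·BAC·ACB·B·ACB·B·BAC·BAC·BAC·ACB·B·ACB·B·BAC·BAC·ACB·B·BAC·BAC·BAC·ACB·B·BAC·ACB·B·BAC·ACB·B·ACB·B·BAC·BAC·BAC·ACB·B·BAC·BD·ACB·B·BAC·BAC·BAC·ACB·B·BAC·ACB·B·BAC·ACB·B·ACB·B·BAC·BAC·BAC·ACB·B·ACB·B·BAC·BAC·BAC·ACB·B·ACB·B·BAC·BAC·ACB·B·BAC·BAC·BAC·ACB·B·BAC·ACB·B·BAC·ACB·B·ACB·B·BAC·BAC·ACB·B·BAC·BAC·BAC·ACB·B·BAC·ACB·B·ACB·B·BAC·BAC·BAC·ACB·B·BAC·ACB·B·BAC·ACB·B·ACB·B·BAC·BAC·BAC·ACB·B·ACB·B·BAC·BAC
    A ↦ ACB
    B ↦ BAC
    C ↦ B
    D ↦ BD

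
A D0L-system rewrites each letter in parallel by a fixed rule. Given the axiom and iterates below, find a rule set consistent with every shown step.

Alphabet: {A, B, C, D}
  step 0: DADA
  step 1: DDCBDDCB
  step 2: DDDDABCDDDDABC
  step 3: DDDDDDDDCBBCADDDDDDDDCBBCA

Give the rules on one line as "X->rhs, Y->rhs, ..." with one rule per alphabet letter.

  step 2 ⇒ step 3: DDDDABCDDDDABC ⇒ DD·DD·DD·DD·CB·BC·A·DD·DD·DD·DD·CB·BC·A
    A ↦ CB
    B ↦ BC
    C ↦ A
    D ↦ DD

A->CB, B->BC, C->A, D->DD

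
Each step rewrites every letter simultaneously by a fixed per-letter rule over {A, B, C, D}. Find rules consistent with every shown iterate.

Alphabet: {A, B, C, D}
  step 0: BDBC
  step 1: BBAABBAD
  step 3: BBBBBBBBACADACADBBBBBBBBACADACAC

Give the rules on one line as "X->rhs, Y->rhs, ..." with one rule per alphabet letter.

A->AC, B->BB, C->AD, D->AA

  step 0 ⇒ step 1: BDBC ⇒ BB·AA·BB·AD
    B ↦ BB
    C ↦ AD
    D ↦ AA
    A ↦ AC  (constrained at step 1)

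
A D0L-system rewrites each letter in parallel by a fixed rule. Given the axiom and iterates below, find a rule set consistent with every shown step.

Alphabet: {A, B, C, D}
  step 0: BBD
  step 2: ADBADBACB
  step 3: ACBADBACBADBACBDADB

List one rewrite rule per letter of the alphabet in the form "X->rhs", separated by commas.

  step 2 ⇒ step 3: ADBADBACB ⇒ ACB·A·DB·ACB·A·DB·ACB·DA·DB
    A ↦ ACB
    B ↦ DB
    C ↦ DA
    D ↦ A

A->ACB, B->DB, C->DA, D->A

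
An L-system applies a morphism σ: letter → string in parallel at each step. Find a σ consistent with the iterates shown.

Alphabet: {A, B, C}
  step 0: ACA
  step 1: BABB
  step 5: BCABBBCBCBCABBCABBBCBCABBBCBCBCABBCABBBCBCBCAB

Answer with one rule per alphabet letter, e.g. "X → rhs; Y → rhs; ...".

  step 0 ⇒ step 1: ACA ⇒ B·AB·B
    A ↦ B
    C ↦ AB
    B ↦ BC  (constrained at step 1)

A->B, B->BC, C->AB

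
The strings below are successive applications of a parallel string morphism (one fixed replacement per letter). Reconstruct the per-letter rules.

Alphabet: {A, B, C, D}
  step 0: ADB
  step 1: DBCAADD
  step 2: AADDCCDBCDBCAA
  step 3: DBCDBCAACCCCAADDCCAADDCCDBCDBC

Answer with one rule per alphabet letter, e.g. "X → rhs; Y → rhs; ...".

A->DBC, B->ADD, C->CC, D->A

  step 2 ⇒ step 3: AADDCCDBCDBCAA ⇒ DBC·DBC·A·A·CC·CC·A·ADD·CC·A·ADD·CC·DBC·DBC
    A ↦ DBC
    B ↦ ADD
    C ↦ CC
    D ↦ A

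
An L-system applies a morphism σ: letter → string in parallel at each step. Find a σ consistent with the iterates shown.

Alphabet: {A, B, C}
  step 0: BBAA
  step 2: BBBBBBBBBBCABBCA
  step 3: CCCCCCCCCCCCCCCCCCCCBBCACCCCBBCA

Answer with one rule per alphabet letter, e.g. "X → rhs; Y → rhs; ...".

A->CA, B->CC, C->BB

  step 2 ⇒ step 3: BBBBBBBBBBCABBCA ⇒ CC·CC·CC·CC·CC·CC·CC·CC·CC·CC·BB·CA·CC·CC·BB·CA
    A ↦ CA
    B ↦ CC
    C ↦ BB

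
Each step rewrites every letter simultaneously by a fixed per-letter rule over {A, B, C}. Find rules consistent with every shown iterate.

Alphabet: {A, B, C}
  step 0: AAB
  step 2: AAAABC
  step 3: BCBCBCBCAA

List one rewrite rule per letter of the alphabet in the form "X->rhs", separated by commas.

A->BC, B->A, C->A

  step 2 ⇒ step 3: AAAABC ⇒ BC·BC·BC·BC·A·A
    A ↦ BC
    B ↦ A
    C ↦ A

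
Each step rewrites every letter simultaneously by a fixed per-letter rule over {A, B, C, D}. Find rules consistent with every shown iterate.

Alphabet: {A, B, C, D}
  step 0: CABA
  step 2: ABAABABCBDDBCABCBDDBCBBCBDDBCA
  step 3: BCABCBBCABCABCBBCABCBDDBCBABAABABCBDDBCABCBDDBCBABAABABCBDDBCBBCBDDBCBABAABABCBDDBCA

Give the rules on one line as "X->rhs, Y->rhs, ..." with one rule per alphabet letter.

  step 2 ⇒ step 3: ABAABABCBDDBCABCBDDBCBBCBDDBCA ⇒ BCA·BCB·BCA·BCA·BCB·BCA·BCB·DD·BCB·ABA·ABA·BCB·DD·BCA·BCB·DD·BCB·ABA·ABA·BCB·DD·BCB·BCB·DD·BCB·ABA·ABA·BCB·DD·BCA
    A ↦ BCA
    B ↦ BCB
    C ↦ DD
    D ↦ ABA

A->BCA, B->BCB, C->DD, D->ABA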